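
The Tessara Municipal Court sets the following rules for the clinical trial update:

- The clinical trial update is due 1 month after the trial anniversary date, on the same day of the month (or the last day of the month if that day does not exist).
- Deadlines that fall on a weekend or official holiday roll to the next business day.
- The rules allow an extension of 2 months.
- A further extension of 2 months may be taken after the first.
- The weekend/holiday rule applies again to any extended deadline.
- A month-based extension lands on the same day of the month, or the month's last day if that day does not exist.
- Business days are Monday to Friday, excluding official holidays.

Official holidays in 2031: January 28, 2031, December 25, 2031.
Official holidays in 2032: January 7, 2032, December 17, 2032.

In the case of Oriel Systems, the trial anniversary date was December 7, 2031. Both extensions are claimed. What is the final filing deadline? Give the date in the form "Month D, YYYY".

Moving 1 month forward from December 7, 2031 on the corresponding day gives January 7, 2032.
January 7, 2032 falls on a listed holiday. Rolling to the next business day gives January 8, 2032, a Thursday.
The 2 months extension carries January 8, 2032 to March 8, 2032.
March 8, 2032 falls on a Monday, which is a business day, so no adjustment is needed.
The 2 months extension carries March 8, 2032 to May 8, 2032.
May 8, 2032 is a Saturday; the next business day is May 10, 2032 (Monday).
Deadline: May 10, 2032.

May 10, 2032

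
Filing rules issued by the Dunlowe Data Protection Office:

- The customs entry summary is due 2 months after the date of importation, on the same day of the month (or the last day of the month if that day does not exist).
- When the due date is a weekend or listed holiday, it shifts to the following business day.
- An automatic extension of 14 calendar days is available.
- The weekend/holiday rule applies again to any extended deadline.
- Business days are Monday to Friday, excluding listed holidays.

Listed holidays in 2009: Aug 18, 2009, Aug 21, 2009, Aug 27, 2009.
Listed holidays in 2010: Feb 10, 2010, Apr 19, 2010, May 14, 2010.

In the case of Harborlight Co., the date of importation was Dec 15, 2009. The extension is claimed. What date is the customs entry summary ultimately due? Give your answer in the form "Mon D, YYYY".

2 months after Dec 15, 2009, on the same day of the month, is Feb 15, 2010.
Since Feb 15, 2010 is a Monday and not a holiday, the date is unchanged.
Add the 14 calendar-day extension to Feb 15, 2010: Mar 1, 2010.
Since Mar 1, 2010 is a Monday and not a holiday, the date is unchanged.
Deadline: Mar 1, 2010.

Mar 1, 2010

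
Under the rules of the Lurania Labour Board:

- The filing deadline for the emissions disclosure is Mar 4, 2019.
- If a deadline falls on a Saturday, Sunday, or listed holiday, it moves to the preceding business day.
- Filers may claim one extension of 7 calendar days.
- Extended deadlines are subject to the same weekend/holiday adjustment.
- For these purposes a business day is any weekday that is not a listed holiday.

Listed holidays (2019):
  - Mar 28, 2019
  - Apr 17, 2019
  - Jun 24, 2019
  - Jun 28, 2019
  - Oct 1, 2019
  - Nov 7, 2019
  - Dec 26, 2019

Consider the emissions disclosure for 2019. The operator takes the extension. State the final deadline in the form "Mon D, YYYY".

The statutory due date is Mar 4, 2019.
Mar 4, 2019 falls on a Monday, which is a business day, so no adjustment is needed.
Applying the 7-calendar-day extension: Mar 4, 2019 + 7 days = Mar 11, 2019.
Mar 11, 2019 falls on a Monday, which is a business day, so no adjustment is needed.
So the filing is due Mar 11, 2019.

Mar 11, 2019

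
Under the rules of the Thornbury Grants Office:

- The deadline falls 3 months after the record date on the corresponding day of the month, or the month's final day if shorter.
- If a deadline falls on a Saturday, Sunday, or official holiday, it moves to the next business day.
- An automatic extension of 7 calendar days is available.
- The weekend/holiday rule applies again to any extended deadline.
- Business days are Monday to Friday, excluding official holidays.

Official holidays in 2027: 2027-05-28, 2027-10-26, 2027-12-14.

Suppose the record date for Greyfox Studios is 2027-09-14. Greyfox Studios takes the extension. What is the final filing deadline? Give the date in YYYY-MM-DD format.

3 months after 2027-09-14, on the same day of the month, is 2027-12-14.
2027-12-14 falls on a listed holiday. Rolling to the next business day gives 2027-12-15, a Wednesday.
The 7-calendar-day extension moves the deadline from 2027-12-15 to 2027-12-22.
Since 2027-12-22 is a Wednesday and not a holiday, the date is unchanged.
Deadline: 2027-12-22.

2027-12-22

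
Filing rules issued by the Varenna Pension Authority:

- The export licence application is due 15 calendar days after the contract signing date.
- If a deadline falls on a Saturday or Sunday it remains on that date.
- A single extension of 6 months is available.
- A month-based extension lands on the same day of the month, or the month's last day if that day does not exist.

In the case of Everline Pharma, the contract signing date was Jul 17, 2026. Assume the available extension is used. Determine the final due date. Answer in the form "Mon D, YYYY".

15 calendar days after Jul 17, 2026 is Aug 1, 2026.
Aug 1, 2026 is a Saturday; no weekend or holiday adjustment applies.
Applying the 6 months extension: 6 months after Aug 1, 2026 is Feb 1, 2027.
Feb 1, 2027 is a Monday; no weekend or holiday adjustment applies.
Deadline: Feb 1, 2027.

Feb 1, 2027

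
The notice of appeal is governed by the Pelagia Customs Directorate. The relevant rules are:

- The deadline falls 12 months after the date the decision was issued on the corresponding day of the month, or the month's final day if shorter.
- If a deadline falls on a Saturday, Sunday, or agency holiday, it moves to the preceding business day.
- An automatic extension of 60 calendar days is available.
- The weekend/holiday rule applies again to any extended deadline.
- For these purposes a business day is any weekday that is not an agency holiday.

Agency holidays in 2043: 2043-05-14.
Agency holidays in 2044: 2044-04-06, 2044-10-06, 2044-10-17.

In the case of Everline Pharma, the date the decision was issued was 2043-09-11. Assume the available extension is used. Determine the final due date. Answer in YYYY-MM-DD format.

2044-11-08

Moving 12 months forward from 2043-09-11 on the corresponding day gives 2044-09-11.
2044-09-11 falls on a Sunday. Rolling to the preceding business day gives 2044-09-09, a Friday.
Add the 60 calendar-day extension to 2044-09-09: 2044-11-08.
Since 2044-11-08 is a Tuesday and not a holiday, the date is unchanged.
Deadline: 2044-11-08.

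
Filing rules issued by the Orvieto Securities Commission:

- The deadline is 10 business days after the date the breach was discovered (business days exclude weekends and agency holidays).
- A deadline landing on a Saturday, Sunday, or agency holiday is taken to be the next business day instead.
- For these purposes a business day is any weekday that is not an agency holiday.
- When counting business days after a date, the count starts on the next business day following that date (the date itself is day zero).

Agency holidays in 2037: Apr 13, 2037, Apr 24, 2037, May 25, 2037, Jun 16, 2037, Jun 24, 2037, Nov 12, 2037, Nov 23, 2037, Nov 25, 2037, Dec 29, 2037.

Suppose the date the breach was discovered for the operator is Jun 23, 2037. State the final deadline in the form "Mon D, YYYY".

Jul 8, 2037

10 business days after Jun 23, 2037, excluding weekends and holidays, is Jul 8, 2037.
Jul 8, 2037 is a Wednesday and not a listed holiday, so it stands.
Final deadline: Jul 8, 2037.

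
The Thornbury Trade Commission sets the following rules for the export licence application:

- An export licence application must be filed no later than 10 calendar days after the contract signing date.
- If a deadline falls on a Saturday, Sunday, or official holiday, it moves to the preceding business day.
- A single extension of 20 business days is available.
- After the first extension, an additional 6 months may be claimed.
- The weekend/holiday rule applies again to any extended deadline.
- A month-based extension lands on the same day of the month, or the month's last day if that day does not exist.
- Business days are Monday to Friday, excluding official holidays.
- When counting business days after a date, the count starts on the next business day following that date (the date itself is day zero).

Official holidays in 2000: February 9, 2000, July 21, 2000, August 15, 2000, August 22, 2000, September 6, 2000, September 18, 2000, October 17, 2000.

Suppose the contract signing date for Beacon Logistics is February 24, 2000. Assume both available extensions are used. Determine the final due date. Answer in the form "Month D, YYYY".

September 29, 2000

From February 24, 2000, 10 calendar days later is March 5, 2000.
March 5, 2000 falls on a Sunday. Rolling to the preceding business day gives March 3, 2000, a Friday.
Counting 20 further business days from March 3, 2000 reaches March 31, 2000.
March 31, 2000 falls on a Friday, which is a business day, so no adjustment is needed.
Add 6 months to March 31, 2000: September 30, 2000 (day 31 does not exist in September, so the month's last day is used).
September 30, 2000 falls on a Saturday. Rolling to the preceding business day gives September 29, 2000, a Friday.
Deadline: September 29, 2000.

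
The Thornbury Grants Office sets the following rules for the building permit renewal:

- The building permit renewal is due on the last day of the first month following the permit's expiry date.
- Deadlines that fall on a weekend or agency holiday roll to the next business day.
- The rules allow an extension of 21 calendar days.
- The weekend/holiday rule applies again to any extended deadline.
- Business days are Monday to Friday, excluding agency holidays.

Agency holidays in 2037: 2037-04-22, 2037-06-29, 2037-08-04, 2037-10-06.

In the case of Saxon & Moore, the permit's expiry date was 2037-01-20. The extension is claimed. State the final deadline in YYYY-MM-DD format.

1 month after 2037-01-20 is February 2037; that month ends on 2037-02-28.
2037-02-28 falls on a Saturday. Rolling to the next business day gives 2037-03-02, a Monday.
Add the 21 calendar-day extension to 2037-03-02: 2037-03-23.
2037-03-23 (Monday) is already a business day.
The final due date is 2037-03-23.

2037-03-23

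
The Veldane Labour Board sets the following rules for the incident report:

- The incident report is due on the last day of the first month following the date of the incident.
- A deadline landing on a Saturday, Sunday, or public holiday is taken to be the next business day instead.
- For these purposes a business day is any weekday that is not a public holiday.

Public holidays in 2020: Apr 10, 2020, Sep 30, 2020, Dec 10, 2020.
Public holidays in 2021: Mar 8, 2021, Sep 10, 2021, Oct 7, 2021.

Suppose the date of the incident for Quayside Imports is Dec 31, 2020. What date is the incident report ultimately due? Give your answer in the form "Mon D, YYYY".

Feb 1, 2021

1 month after Dec 31, 2020 falls in January 2021; the last day of that month is Jan 31, 2021.
Jan 31, 2021 is a Sunday; the next business day is Feb 1, 2021 (Monday).
The final due date is Feb 1, 2021.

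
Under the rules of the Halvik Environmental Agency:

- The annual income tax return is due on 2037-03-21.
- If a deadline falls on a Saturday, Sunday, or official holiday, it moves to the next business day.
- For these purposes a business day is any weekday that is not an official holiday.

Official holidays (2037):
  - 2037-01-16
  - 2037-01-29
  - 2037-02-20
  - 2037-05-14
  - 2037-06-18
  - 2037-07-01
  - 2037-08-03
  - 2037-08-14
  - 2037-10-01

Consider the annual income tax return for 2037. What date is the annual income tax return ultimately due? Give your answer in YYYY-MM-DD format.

2037-03-23

The stated deadline is 2037-03-21.
Because 2037-03-21 is a Saturday, the deadline becomes 2037-03-23 (Monday).
The final due date is 2037-03-23.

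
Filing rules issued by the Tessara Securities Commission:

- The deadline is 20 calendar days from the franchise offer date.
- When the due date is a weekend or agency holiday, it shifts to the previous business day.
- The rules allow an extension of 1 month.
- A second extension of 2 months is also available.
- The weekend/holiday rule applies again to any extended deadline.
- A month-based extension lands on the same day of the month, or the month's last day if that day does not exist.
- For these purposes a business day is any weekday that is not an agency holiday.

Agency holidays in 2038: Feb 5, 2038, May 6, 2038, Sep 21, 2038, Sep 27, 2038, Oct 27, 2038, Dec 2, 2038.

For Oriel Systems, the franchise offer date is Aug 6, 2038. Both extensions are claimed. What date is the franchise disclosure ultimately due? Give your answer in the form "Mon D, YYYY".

20 calendar days after Aug 6, 2038 is Aug 26, 2038.
Aug 26, 2038 is a Thursday and not a listed holiday, so it stands.
Applying the 1 month extension: 1 month after Aug 26, 2038 is Sep 26, 2038.
Because Sep 26, 2038 is a Sunday, the deadline becomes Sep 24, 2038 (Friday).
The 2 months extension carries Sep 24, 2038 to Nov 24, 2038.
Nov 24, 2038 (Wednesday) is already a business day.
Deadline: Nov 24, 2038.

Nov 24, 2038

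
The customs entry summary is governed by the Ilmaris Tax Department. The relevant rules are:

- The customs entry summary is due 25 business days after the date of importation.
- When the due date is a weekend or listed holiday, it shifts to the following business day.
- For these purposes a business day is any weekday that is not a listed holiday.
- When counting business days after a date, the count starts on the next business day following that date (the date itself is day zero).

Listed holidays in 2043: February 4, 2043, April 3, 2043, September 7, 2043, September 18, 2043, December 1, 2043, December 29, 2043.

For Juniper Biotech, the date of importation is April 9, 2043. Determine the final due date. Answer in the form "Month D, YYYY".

May 14, 2043

Starting the day after April 9, 2043 and counting 25 business days lands on May 14, 2043.
May 14, 2043 is a Thursday and not a listed holiday, so it stands.
Final deadline: May 14, 2043.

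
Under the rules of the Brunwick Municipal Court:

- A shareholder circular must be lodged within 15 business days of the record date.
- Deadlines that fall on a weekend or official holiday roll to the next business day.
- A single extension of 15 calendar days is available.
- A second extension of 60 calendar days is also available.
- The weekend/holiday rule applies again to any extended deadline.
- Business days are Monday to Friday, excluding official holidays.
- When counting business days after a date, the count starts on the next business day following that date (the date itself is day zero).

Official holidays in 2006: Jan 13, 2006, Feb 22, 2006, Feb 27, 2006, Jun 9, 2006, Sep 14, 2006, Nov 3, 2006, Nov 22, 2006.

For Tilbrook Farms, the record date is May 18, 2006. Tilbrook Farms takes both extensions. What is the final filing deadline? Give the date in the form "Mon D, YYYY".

Aug 22, 2006

15 business days after May 18, 2006, excluding weekends and holidays, is Jun 8, 2006.
Since Jun 8, 2006 is a Thursday and not a holiday, the date is unchanged.
With the 15-day extension, Jun 8, 2006 becomes Jun 23, 2006.
Jun 23, 2006 (Friday) is already a business day.
Add the 60 calendar-day extension to Jun 23, 2006: Aug 22, 2006.
Since Aug 22, 2006 is a Tuesday and not a holiday, the date is unchanged.
Deadline: Aug 22, 2006.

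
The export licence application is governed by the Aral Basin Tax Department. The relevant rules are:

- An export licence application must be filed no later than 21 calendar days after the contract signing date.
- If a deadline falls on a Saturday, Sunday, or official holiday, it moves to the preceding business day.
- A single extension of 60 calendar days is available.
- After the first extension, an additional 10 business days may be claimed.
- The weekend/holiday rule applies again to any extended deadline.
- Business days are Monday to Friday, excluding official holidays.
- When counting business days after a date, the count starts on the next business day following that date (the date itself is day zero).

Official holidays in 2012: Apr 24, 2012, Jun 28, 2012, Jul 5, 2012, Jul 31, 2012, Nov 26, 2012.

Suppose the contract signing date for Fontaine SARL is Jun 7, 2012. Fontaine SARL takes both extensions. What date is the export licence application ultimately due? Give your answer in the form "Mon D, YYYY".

Sep 7, 2012

Adding 21 calendar days to Jun 7, 2012 gives Jun 28, 2012.
Because Jun 28, 2012 is a listed holiday, the deadline becomes Jun 27, 2012 (Wednesday).
With the 60-day extension, Jun 27, 2012 becomes Aug 26, 2012.
Because Aug 26, 2012 is a Sunday, the deadline becomes Aug 24, 2012 (Friday).
The 10-business-day extension runs from Aug 24, 2012 to Sep 7, 2012.
Since Sep 7, 2012 is a Friday and not a holiday, the date is unchanged.
Deadline: Sep 7, 2012.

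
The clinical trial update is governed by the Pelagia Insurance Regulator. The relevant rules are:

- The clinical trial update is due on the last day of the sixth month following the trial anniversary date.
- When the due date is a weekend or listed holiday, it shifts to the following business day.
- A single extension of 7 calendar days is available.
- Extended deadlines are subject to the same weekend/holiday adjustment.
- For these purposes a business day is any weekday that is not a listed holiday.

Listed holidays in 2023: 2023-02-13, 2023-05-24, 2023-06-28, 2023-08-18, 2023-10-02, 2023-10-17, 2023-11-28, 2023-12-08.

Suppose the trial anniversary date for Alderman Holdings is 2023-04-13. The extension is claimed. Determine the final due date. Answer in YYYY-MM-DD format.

The sixth month after 2023-04-13 is October 2023, whose last day is 2023-10-31.
2023-10-31 (Tuesday) is already a business day.
Add the 7 calendar-day extension to 2023-10-31: 2023-11-07.
2023-11-07 is a Tuesday and not a listed holiday, so it stands.
Final deadline: 2023-11-07.

2023-11-07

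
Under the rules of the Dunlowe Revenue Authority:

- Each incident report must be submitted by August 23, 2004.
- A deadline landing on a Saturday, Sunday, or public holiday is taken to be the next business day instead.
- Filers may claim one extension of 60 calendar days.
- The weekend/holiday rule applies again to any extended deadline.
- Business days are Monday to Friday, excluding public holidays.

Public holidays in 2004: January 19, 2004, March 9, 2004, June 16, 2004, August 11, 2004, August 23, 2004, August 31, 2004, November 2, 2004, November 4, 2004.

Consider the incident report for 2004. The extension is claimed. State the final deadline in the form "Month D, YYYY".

October 25, 2004

The stated deadline is August 23, 2004.
August 23, 2004 is a listed holiday; the next business day is August 24, 2004 (Tuesday).
Add the 60 calendar-day extension to August 24, 2004: October 23, 2004.
October 23, 2004 falls on a Saturday. Rolling to the next business day gives October 25, 2004, a Monday.
Deadline: October 25, 2004.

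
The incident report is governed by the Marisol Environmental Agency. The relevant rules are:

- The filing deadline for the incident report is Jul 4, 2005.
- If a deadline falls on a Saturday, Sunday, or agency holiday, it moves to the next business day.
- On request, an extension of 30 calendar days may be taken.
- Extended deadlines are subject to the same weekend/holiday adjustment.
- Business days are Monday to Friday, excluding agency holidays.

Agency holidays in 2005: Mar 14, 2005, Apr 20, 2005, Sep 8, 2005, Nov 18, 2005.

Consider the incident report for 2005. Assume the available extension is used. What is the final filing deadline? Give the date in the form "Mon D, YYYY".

Aug 3, 2005

Start from the fixed due date, Jul 4, 2005.
Jul 4, 2005 is a Monday and not a listed holiday, so it stands.
Applying the 30-calendar-day extension: Jul 4, 2005 + 30 days = Aug 3, 2005.
Aug 3, 2005 falls on a Wednesday, which is a business day, so no adjustment is needed.
Final deadline: Aug 3, 2005.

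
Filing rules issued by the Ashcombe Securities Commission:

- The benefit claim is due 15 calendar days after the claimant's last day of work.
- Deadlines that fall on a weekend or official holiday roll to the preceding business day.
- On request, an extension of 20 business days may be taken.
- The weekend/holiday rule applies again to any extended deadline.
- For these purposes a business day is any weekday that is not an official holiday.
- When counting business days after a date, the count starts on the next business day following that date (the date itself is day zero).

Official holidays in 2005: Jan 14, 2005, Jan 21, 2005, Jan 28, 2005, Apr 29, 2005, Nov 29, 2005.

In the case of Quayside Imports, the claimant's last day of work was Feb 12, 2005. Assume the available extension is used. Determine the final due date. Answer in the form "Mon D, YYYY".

15 calendar days after Feb 12, 2005 is Feb 27, 2005.
Feb 27, 2005 falls on a Sunday. Rolling to the preceding business day gives Feb 25, 2005, a Friday.
Applying the 20-business-day extension: 20 business days after Feb 25, 2005 is Mar 25, 2005.
Mar 25, 2005 falls on a Friday, which is a business day, so no adjustment is needed.
So the filing is due Mar 25, 2005.

Mar 25, 2005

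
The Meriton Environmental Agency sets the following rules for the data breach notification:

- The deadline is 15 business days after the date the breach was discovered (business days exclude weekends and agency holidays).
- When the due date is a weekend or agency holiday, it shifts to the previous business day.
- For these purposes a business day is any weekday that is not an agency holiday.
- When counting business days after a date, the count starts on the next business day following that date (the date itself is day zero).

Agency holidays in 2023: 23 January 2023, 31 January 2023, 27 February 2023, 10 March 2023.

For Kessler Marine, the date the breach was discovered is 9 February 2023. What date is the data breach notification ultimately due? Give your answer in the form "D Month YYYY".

15 business days after 9 February 2023, excluding weekends and holidays, is 3 March 2023.
Since 3 March 2023 is a Friday and not a holiday, the date is unchanged.
Deadline: 3 March 2023.

3 March 2023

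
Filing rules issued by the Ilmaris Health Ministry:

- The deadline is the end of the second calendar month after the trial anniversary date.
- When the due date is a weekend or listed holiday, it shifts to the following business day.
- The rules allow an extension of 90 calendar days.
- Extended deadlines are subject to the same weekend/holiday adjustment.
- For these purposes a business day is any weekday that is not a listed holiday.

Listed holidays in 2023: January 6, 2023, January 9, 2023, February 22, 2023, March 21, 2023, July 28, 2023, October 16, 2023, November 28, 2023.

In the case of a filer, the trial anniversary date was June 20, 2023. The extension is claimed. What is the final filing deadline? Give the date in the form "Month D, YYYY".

November 29, 2023

2 months after June 20, 2023 is August 2023; that month ends on August 31, 2023.
Since August 31, 2023 is a Thursday and not a holiday, the date is unchanged.
With the 90-day extension, August 31, 2023 becomes November 29, 2023.
November 29, 2023 is a Wednesday and not a listed holiday, so it stands.
So the filing is due November 29, 2023.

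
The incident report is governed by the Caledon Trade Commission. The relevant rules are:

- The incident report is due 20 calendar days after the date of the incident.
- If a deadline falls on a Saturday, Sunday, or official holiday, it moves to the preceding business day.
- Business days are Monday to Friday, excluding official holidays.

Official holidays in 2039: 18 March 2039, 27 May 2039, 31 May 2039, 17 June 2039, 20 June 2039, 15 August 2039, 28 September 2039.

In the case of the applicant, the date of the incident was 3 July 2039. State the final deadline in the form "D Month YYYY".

Adding 20 calendar days to 3 July 2039 gives 23 July 2039.
23 July 2039 is a Saturday, so it moves to the preceding business day, 22 July 2039 (Friday).
Deadline: 22 July 2039.

22 July 2039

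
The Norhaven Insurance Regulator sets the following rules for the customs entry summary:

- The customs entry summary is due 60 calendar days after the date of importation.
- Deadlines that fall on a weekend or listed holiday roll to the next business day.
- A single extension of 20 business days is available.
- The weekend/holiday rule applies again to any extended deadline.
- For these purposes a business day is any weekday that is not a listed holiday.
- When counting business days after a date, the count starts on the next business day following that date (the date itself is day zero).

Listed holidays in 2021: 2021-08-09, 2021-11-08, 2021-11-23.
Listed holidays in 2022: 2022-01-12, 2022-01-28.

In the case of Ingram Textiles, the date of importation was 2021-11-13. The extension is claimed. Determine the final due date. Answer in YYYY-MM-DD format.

Trigger date 2021-11-13 + 60 calendar days = 2022-01-12.
Because 2022-01-12 is a listed holiday, the deadline becomes 2022-01-13 (Thursday).
Applying the 20-business-day extension: 20 business days after 2022-01-13 is 2022-02-11.
2022-02-11 (Friday) is already a business day.
The final due date is 2022-02-11.

2022-02-11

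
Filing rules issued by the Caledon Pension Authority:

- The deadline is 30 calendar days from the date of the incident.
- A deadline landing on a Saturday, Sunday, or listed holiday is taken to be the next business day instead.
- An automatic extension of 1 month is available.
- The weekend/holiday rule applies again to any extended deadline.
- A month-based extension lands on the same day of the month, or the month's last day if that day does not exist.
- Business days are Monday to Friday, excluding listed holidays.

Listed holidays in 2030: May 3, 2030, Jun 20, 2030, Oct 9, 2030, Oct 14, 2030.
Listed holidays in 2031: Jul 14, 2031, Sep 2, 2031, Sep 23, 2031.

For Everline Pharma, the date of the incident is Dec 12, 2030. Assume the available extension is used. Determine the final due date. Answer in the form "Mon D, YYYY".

From Dec 12, 2030, 30 calendar days later is Jan 11, 2031.
Jan 11, 2031 is a Saturday, so it moves to the next business day, Jan 13, 2031 (Monday).
Add 1 month to Jan 13, 2031: Feb 13, 2031.
Feb 13, 2031 falls on a Thursday, which is a business day, so no adjustment is needed.
Final deadline: Feb 13, 2031.

Feb 13, 2031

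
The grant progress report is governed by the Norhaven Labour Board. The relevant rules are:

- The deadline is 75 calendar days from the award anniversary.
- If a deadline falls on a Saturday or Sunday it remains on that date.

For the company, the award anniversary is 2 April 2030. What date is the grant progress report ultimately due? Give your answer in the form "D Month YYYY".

75 calendar days after 2 April 2030 is 16 June 2030.
16 June 2030 falls on a Sunday. The rules make no weekend/holiday allowance, so it remains 16 June 2030.
Deadline: 16 June 2030.

16 June 2030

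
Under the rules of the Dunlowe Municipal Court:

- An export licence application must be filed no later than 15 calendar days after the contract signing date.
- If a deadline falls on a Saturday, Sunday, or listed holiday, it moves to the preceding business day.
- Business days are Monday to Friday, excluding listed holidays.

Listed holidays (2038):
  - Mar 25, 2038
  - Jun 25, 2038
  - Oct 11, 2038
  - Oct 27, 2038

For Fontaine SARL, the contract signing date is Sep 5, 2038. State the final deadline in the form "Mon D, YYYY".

From Sep 5, 2038, 15 calendar days later is Sep 20, 2038.
Since Sep 20, 2038 is a Monday and not a holiday, the date is unchanged.
The final due date is Sep 20, 2038.

Sep 20, 2038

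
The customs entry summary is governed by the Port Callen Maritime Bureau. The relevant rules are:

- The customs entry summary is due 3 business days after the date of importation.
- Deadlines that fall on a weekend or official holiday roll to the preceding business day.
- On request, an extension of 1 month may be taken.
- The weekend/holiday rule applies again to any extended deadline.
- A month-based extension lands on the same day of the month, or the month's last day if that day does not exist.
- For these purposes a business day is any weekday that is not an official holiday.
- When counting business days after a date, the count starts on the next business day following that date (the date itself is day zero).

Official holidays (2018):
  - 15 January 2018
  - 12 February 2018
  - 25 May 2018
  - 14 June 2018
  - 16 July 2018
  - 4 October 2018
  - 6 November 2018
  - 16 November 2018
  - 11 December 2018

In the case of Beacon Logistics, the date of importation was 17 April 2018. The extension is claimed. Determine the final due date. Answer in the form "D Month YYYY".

Starting the day after 17 April 2018 and counting 3 business days lands on 20 April 2018.
20 April 2018 (Friday) is already a business day.
The 1 month extension carries 20 April 2018 to 20 May 2018.
20 May 2018 falls on a Sunday. Rolling to the preceding business day gives 18 May 2018, a Friday.
Deadline: 18 May 2018.

18 May 2018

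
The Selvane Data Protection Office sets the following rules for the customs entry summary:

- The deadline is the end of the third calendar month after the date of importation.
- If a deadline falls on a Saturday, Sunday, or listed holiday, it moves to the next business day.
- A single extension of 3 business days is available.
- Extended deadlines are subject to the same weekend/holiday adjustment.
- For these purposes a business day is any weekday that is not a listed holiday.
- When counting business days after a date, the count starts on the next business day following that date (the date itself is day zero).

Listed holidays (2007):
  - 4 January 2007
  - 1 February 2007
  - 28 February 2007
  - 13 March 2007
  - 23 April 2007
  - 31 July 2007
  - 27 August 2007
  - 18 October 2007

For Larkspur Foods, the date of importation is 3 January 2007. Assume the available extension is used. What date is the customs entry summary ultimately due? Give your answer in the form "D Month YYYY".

3 May 2007

The third month after 3 January 2007 is April 2007, whose last day is 30 April 2007.
30 April 2007 is a Monday and not a listed holiday, so it stands.
Applying the 3-business-day extension: 3 business days after 30 April 2007 is 3 May 2007.
3 May 2007 falls on a Thursday, which is a business day, so no adjustment is needed.
The final due date is 3 May 2007.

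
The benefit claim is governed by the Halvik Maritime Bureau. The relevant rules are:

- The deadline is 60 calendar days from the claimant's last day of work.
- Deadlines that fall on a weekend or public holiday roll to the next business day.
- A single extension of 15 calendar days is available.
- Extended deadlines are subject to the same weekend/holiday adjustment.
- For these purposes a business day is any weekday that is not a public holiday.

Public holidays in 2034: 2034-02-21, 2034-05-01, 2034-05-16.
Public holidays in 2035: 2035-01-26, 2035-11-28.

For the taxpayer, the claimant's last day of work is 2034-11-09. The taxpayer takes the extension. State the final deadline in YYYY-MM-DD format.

2035-01-23

Adding 60 calendar days to 2034-11-09 gives 2035-01-08.
2035-01-08 (Monday) is already a business day.
Applying the 15-calendar-day extension: 2035-01-08 + 15 days = 2035-01-23.
2035-01-23 is a Tuesday and not a listed holiday, so it stands.
Final deadline: 2035-01-23.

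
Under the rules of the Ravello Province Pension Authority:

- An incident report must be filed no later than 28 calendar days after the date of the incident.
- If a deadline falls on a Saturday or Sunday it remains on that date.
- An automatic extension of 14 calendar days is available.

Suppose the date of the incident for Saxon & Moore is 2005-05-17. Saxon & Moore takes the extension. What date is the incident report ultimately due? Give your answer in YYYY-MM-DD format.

2005-06-28

28 calendar days after 2005-05-17 is 2005-06-14.
No adjustment is made for weekends or holidays, so 2005-06-14 stands.
The 14-calendar-day extension moves the deadline from 2005-06-14 to 2005-06-28.
No adjustment is made for weekends or holidays, so 2005-06-28 stands.
Final deadline: 2005-06-28.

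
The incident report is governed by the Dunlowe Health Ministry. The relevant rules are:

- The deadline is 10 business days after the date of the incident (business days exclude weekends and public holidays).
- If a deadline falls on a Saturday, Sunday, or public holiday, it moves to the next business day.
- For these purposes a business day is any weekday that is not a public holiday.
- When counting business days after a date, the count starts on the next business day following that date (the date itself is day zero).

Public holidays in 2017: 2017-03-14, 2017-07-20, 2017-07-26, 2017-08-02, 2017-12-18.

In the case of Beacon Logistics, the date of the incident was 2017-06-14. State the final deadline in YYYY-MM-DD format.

Counting 10 business days after 2017-06-14 (skipping weekends and listed holidays) reaches 2017-06-28.
2017-06-28 falls on a Wednesday, which is a business day, so no adjustment is needed.
Deadline: 2017-06-28.

2017-06-28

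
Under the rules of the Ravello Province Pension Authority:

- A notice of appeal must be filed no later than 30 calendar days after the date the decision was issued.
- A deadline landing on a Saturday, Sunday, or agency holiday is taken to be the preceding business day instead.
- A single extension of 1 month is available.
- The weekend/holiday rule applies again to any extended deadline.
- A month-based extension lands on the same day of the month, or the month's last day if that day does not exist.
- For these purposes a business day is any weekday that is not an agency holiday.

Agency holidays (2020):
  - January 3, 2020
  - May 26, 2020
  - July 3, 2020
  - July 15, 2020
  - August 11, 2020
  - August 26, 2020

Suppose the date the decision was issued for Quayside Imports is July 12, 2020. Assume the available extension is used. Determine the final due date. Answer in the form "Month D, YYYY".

September 10, 2020

From July 12, 2020, 30 calendar days later is August 11, 2020.
August 11, 2020 falls on a listed holiday. Rolling to the preceding business day gives August 10, 2020, a Monday.
Applying the 1 month extension: 1 month after August 10, 2020 is September 10, 2020.
September 10, 2020 falls on a Thursday, which is a business day, so no adjustment is needed.
Final deadline: September 10, 2020.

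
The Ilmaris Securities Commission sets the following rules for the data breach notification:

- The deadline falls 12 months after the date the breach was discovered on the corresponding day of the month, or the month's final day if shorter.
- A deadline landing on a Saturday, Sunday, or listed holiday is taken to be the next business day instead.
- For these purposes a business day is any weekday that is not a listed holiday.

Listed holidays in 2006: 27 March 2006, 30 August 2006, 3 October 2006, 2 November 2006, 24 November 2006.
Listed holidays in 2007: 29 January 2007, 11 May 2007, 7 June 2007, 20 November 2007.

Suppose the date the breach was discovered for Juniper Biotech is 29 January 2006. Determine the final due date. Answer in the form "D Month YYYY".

30 January 2007

12 months after 29 January 2006, on the same day of the month, is 29 January 2007.
29 January 2007 falls on a listed holiday. Rolling to the next business day gives 30 January 2007, a Tuesday.
Deadline: 30 January 2007.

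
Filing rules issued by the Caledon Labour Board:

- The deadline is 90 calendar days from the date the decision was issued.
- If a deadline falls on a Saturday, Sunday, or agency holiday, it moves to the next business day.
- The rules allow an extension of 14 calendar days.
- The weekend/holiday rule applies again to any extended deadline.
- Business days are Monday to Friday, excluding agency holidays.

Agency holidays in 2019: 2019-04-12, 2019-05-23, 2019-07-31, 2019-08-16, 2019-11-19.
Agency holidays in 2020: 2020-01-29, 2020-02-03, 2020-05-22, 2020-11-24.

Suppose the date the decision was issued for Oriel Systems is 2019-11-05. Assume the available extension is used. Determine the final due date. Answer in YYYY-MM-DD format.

2020-02-18

90 calendar days after 2019-11-05 is 2020-02-03.
2020-02-03 is a listed holiday, so it moves to the next business day, 2020-02-04 (Tuesday).
Add the 14 calendar-day extension to 2020-02-04: 2020-02-18.
2020-02-18 falls on a Tuesday, which is a business day, so no adjustment is needed.
So the filing is due 2020-02-18.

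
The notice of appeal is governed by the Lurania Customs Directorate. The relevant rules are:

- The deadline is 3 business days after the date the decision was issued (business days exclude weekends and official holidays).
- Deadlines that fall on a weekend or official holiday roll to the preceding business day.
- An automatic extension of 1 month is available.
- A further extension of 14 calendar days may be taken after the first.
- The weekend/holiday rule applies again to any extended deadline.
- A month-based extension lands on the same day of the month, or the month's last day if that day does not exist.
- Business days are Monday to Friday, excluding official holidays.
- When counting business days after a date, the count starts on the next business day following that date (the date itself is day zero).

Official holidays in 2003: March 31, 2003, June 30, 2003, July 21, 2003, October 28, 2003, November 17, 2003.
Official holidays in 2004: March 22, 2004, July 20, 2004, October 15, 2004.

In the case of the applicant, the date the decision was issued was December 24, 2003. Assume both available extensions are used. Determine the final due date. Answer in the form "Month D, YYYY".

February 12, 2004

3 business days after December 24, 2003, excluding weekends and holidays, is December 29, 2003.
Since December 29, 2003 is a Monday and not a holiday, the date is unchanged.
Applying the 1 month extension: 1 month after December 29, 2003 is January 29, 2004.
Since January 29, 2004 is a Thursday and not a holiday, the date is unchanged.
Applying the 14-calendar-day extension: January 29, 2004 + 14 days = February 12, 2004.
Since February 12, 2004 is a Thursday and not a holiday, the date is unchanged.
Deadline: February 12, 2004.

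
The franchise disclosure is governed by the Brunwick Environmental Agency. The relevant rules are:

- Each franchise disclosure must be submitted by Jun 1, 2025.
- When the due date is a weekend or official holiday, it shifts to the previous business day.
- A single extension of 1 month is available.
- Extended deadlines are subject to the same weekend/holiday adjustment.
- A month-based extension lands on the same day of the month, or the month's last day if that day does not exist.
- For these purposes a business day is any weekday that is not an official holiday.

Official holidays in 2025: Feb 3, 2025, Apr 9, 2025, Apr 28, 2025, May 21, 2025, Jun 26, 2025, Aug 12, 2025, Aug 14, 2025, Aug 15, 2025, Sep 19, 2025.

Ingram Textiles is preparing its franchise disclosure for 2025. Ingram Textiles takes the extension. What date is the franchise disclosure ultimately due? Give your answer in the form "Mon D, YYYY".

Jun 30, 2025

The stated deadline is Jun 1, 2025.
Jun 1, 2025 is a Sunday, so it moves to the preceding business day, May 30, 2025 (Friday).
The 1 month extension carries May 30, 2025 to Jun 30, 2025.
Jun 30, 2025 falls on a Monday, which is a business day, so no adjustment is needed.
So the filing is due Jun 30, 2025.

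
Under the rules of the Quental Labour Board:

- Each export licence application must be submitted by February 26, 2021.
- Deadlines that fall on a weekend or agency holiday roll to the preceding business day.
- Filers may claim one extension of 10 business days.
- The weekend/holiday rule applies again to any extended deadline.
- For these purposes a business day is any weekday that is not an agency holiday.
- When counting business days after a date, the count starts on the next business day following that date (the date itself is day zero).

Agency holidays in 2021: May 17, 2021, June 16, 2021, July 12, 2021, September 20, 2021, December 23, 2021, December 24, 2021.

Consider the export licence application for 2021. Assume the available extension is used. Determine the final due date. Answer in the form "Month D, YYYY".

The stated deadline is February 26, 2021.
February 26, 2021 (Friday) is already a business day.
Counting 10 further business days from February 26, 2021 reaches March 12, 2021.
March 12, 2021 (Friday) is already a business day.
Final deadline: March 12, 2021.

March 12, 2021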